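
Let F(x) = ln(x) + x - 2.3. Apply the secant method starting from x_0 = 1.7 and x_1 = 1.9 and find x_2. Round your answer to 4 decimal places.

1.7446

F(1.7) = -0.069372, F(1.9) = 0.241854
x_2 = 1.900000 − 0.241854·(1.900000 − 1.700000) / (0.241854 − (-0.069372)) = 1.900000 − (0.048371)/(0.311226) = 1.744580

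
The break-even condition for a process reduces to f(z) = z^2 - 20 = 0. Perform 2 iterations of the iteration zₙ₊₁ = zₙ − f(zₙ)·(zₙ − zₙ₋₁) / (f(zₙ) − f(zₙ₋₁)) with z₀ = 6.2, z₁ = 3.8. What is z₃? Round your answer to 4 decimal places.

f(6.2) = 18.440000, f(3.8) = -5.560000
z₂ = 3.800000 − (-5.560000)·(3.800000 − 6.200000) / (-5.560000 − 18.440000) = 3.800000 − (13.344000)/(-24.000000) = 4.356000
f(4.356000) = -1.025264
z₃ = 4.356000 − (-1.025264)·(4.356000 − 3.800000) / (-1.025264 − (-5.560000)) = 4.356000 − (-0.570047)/(4.534736) = 4.481707

4.4817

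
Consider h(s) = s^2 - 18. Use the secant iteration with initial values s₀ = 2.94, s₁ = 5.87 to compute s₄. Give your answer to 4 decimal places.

4.2438

h(2.94) = -9.356400, h(5.87) = 16.456900
s₂ = 5.870000 − 16.456900·(5.870000 − 2.940000) / (16.456900 − (-9.356400)) = 5.870000 − (48.218717)/(25.813300) = 4.002020
h(4.002020) = -1.983832
s₃ = 4.002020 − (-1.983832)·(4.002020 − 5.870000) / (-1.983832 − 16.456900) = 4.002020 − (3.705759)/(-18.440732) = 4.202975
h(4.202975) = -0.334997
s₄ = 4.202975 − (-0.334997)·(4.202975 − 4.002020) / (-0.334997 − (-1.983832)) = 4.202975 − (-0.067319)/(1.648835) = 4.243804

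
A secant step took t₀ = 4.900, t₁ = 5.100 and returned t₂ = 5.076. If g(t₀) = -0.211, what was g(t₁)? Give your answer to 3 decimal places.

0.029

The secant line through (4.900, -0.211) and (5.100, g(t₁)) crosses zero at t₂ = 5.076.
So (4.900, -0.211), (5.100, g(t₁)), (5.076, 0) are collinear:
g(t₁) = -0.211 · (5.100 − 5.076) / (4.900 − 5.076) = -0.211 · (0.02400)/(-0.17600) = 0.02877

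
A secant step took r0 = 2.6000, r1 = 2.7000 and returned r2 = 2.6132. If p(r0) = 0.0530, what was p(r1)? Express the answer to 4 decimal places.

The secant line through (2.6000, 0.0530) and (2.7000, p(r1)) crosses zero at r2 = 2.6132.
So (2.6000, 0.0530), (2.7000, p(r1)), (2.6132, 0) are collinear:
p(r1) = 0.0530 · (2.7000 − 2.6132) / (2.6000 − 2.6132) = 0.0530 · (0.086800)/(-0.013200) = -0.348515

-0.3485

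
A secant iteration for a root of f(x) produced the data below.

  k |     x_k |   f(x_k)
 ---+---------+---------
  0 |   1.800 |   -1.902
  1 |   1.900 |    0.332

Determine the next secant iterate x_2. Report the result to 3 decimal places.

x_2 = 1.900 − 0.332·(1.900 − 1.800) / (0.332 − (-1.902))
   = 1.900 − (0.03320)/(2.23400) = 1.88514

1.885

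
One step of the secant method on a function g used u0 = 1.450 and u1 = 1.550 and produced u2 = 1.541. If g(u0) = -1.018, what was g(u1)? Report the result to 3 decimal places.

0.101

The secant line through (1.450, -1.018) and (1.550, g(u1)) crosses zero at u2 = 1.541.
So (1.450, -1.018), (1.550, g(u1)), (1.541, 0) are collinear:
g(u1) = -1.018 · (1.550 − 1.541) / (1.450 − 1.541) = -1.018 · (0.00900)/(-0.09100) = 0.10068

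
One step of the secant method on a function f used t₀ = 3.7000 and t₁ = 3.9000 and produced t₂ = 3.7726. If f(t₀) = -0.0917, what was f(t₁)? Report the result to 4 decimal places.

The secant line through (3.7000, -0.0917) and (3.9000, f(t₁)) crosses zero at t₂ = 3.7726.
So (3.7000, -0.0917), (3.9000, f(t₁)), (3.7726, 0) are collinear:
f(t₁) = -0.0917 · (3.9000 − 3.7726) / (3.7000 − 3.7726) = -0.0917 · (0.127400)/(-0.072600) = 0.160917

0.1609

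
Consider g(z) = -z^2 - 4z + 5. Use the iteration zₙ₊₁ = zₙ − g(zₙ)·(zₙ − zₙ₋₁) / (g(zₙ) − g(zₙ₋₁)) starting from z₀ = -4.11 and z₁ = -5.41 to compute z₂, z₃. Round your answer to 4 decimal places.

-4.9339, -4.9957

g(-4.11) = 4.547900, g(-5.41) = -2.628100
z₂ = -5.410000 − (-2.628100)·(-5.410000 − (-4.110000)) / (-2.628100 − 4.547900) = -5.410000 − (3.416530)/(-7.176000) = -4.933895
g(-4.933895) = 0.392261
z₃ = -4.933895 − 0.392261·(-4.933895 − (-5.410000)) / (0.392261 − (-2.628100)) = -4.933895 − (0.186757)/(3.020361) = -4.995728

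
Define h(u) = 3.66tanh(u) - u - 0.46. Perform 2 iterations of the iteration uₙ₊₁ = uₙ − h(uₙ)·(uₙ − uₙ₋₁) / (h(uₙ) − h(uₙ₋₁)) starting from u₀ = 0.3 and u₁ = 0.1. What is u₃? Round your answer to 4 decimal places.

0.1754

h(0.3) = 0.306204, h(0.1) = -0.195215
u₂ = 0.100000 − (-0.195215)·(0.100000 − 0.300000) / (-0.195215 − 0.306204) = 0.100000 − (0.039043)/(-0.501419) = 0.177865
h(0.177865) = 0.006342
u₃ = 0.177865 − 0.006342·(0.177865 − 0.100000) / (0.006342 − (-0.195215)) = 0.177865 − (0.000494)/(0.201557) = 0.175415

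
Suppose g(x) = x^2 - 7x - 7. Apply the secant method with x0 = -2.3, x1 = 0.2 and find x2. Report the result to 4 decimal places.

g(-2.3) = 14.390000, g(0.2) = -8.360000
x2 = 0.200000 − (-8.360000)·(0.200000 − (-2.300000)) / (-8.360000 − 14.390000) = 0.200000 − (-20.900000)/(-22.750000) = -0.718681

-0.7187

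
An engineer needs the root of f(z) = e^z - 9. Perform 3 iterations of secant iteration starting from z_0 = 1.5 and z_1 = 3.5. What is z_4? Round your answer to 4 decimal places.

f(1.5) = -4.518311, f(3.5) = 24.115452
z_2 = 3.500000 − 24.115452·(3.500000 − 1.500000) / (24.115452 − (-4.518311)) = 3.500000 − (48.230904)/(28.633763) = 1.815593
f(1.815593) = -2.855280
z_3 = 1.815593 − (-2.855280)·(1.815593 − 3.500000) / (-2.855280 − 24.115452) = 1.815593 − (4.809452)/(-26.970732) = 1.993914
f(1.993914) = -1.655774
z_4 = 1.993914 − (-1.655774)·(1.993914 − 1.815593) / (-1.655774 − (-2.855280)) = 1.993914 − (-0.295260)/(1.199505) = 2.240065

2.2401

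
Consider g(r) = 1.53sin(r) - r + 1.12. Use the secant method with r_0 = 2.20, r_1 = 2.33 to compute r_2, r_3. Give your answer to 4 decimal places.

g(2.20) = 0.156999, g(2.33) = -0.100162
r_2 = 2.330000 − (-0.100162)·(2.330000 − 2.200000) / (-0.100162 − 0.156999) = 2.330000 − (-0.013021)/(-0.257161) = 2.279366
g(2.279366) = 0.002352
r_3 = 2.279366 − 0.002352·(2.279366 − 2.330000) / (0.002352 − (-0.100162)) = 2.279366 − (-0.000119)/(0.102514) = 2.280528

2.2794, 2.2805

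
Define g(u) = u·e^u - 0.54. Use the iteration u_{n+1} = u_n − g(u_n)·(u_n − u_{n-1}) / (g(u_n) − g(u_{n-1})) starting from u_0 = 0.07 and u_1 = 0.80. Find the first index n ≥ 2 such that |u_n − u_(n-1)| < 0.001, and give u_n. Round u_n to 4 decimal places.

g(0.07) = -0.464924, g(0.80) = 1.240433
u_2 = 0.800000 − 1.240433·(0.730000)/(1.705357) = 0.269017;  |Δ| = 0.530983
g(0.269017) = -0.187944
u_3 = 0.269017 − (-0.187944)·(-0.530983)/(-1.428377) = 0.338883;  |Δ| = 0.069866
g(0.338883) = -0.064419
u_4 = 0.338883 − (-0.064419)·(0.069866)/(0.123525) = 0.375318;  |Δ| = 0.036436
g(0.375318) = 0.006259
u_5 = 0.375318 − 0.006259·(0.036436)/(0.070678) = 0.372092;  |Δ| = 0.003227
g(0.372092) = -0.000182
u_6 = 0.372092 − (-0.000182)·(-0.003227)/(-0.006441) = 0.372183;  |Δ| = 0.000091
|u_6 − u_5| = 0.000091 < 0.001

n = 6, u_n = 0.3722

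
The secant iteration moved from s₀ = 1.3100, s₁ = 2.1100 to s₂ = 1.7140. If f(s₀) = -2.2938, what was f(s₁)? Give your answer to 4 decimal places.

The secant line through (1.3100, -2.2938) and (2.1100, f(s₁)) crosses zero at s₂ = 1.7140.
So (1.3100, -2.2938), (2.1100, f(s₁)), (1.7140, 0) are collinear:
f(s₁) = -2.2938 · (2.1100 − 1.7140) / (1.3100 − 1.7140) = -2.2938 · (0.396000)/(-0.404000) = 2.248378

2.2484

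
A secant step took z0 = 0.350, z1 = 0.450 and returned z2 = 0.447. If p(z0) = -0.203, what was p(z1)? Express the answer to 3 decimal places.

0.006

The secant line through (0.350, -0.203) and (0.450, p(z1)) crosses zero at z2 = 0.447.
So (0.350, -0.203), (0.450, p(z1)), (0.447, 0) are collinear:
p(z1) = -0.203 · (0.450 − 0.447) / (0.350 − 0.447) = -0.203 · (0.00300)/(-0.09700) = 0.00628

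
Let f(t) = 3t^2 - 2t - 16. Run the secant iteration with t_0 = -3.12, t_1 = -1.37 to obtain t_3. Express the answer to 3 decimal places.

f(-3.12) = 19.44320, f(-1.37) = -7.62930
t_2 = -1.37000 − (-7.62930)·(-1.37000 − (-3.12000)) / (-7.62930 − 19.44320) = -1.37000 − (-13.35127)/(-27.07250) = -1.86317
f(-1.86317) = -1.85949
t_3 = -1.86317 − (-1.85949)·(-1.86317 − (-1.37000)) / (-1.85949 − (-7.62930)) = -1.86317 − (0.91704)/(5.76981) = -2.02210

-2.022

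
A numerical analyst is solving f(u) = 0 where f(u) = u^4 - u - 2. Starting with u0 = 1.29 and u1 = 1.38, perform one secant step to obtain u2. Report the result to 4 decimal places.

1.3511

f(1.29) = -0.520771, f(1.38) = 0.246739
u2 = 1.380000 − 0.246739·(1.380000 − 1.290000) / (0.246739 − (-0.520771)) = 1.380000 − (0.022207)/(0.767511) = 1.351067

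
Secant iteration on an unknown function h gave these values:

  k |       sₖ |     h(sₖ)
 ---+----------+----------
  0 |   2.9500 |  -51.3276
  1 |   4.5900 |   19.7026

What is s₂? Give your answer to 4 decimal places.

4.1351

s₂ = 4.5900 − 19.7026·(4.5900 − 2.9500) / (19.7026 − (-51.3276))
   = 4.5900 − (32.312264)/(71.030200) = 4.135091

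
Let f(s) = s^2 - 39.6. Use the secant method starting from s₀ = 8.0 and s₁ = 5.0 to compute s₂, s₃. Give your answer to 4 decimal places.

f(8.0) = 24.400000, f(5.0) = -14.600000
s₂ = 5.000000 − (-14.600000)·(5.000000 − 8.000000) / (-14.600000 − 24.400000) = 5.000000 − (43.800000)/(-39.000000) = 6.123077
f(6.123077) = -2.107929
s₃ = 6.123077 − (-2.107929)·(6.123077 − 5.000000) / (-2.107929 − (-14.600000)) = 6.123077 − (-2.367366)/(12.492071) = 6.312586

6.1231, 6.3126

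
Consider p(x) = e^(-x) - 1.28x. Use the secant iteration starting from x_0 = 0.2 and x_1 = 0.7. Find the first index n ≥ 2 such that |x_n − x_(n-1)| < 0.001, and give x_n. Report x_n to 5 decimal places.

n = 4, x_n = 0.48231

p(0.2) = 0.5627308, p(0.7) = -0.3994147
x_2 = 0.7000000 − (-0.3994147)·(0.5000000)/(-0.9621454) = 0.4924354;  |Δ| = 0.2075646
p(0.4924354) = -0.0191811
x_3 = 0.4924354 − (-0.0191811)·(-0.2075646)/(0.3802336) = 0.4819647;  |Δ| = 0.0104707
p(0.4819647) = 0.0006541
x_4 = 0.4819647 − 0.0006541·(-0.0104707)/(0.0198351) = 0.4823100;  |Δ| = 0.0003453
|x_4 − x_3| = 0.0003453 < 0.001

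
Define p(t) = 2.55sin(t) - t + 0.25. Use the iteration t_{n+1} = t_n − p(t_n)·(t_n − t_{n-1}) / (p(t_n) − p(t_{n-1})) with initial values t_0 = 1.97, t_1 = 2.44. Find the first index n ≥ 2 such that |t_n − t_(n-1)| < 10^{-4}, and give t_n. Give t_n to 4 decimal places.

n = 5, t_n = 2.2439

p(1.97) = 0.629496, p(2.44) = -0.544141
t_2 = 2.440000 − (-0.544141)·(0.470000)/(-1.173636) = 2.222091;  |Δ| = 0.217909
p(2.222091) = 0.055924
t_3 = 2.222091 − 0.055924·(-0.217909)/(0.600064) = 2.242399;  |Δ| = 0.020308
p(2.242399) = 0.003806
t_4 = 2.242399 − 0.003806·(0.020308)/(-0.052118) = 2.243882;  |Δ| = 0.001483
p(2.243882) = -0.000032
t_5 = 2.243882 − (-0.000032)·(0.001483)/(-0.003838) = 2.243869;  |Δ| = 0.000013
|t_5 − t_4| = 0.000013 < 10^{-4}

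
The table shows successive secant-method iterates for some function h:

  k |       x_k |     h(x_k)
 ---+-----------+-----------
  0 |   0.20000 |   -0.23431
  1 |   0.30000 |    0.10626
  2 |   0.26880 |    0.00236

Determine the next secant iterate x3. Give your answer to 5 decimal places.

x3 = 0.26880 − 0.00236·(0.26880 − 0.30000) / (0.00236 − 0.10626)
   = 0.26880 − (-0.0000736)/(-0.1039000) = 0.2680913

0.26809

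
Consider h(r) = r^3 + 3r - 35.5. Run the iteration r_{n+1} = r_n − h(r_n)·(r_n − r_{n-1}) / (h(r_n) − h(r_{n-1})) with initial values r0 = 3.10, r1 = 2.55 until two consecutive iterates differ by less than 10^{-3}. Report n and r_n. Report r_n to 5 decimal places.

n = 5, r_n = 2.98325

h(3.10) = 3.5910000, h(2.55) = -11.2686250
r2 = 2.5500000 − (-11.2686250)·(-0.5500000)/(-14.8596250) = 2.9670861;  |Δ| = 0.4170861
h(2.9670861) = -0.4777013
r3 = 2.9670861 − (-0.4777013)·(0.4170861)/(10.7909237) = 2.9855501;  |Δ| = 0.0184639
h(2.9855501) = 0.0683778
r4 = 2.9855501 − 0.0683778·(0.0184639)/(0.5460791) = 2.9832381;  |Δ| = 0.0023120
h(2.9832381) = -0.0003337
r5 = 2.9832381 − (-0.0003337)·(-0.0023120)/(-0.0687115) = 2.9832493;  |Δ| = 0.0000112
|r5 − r4| = 0.0000112 < 10^{-3}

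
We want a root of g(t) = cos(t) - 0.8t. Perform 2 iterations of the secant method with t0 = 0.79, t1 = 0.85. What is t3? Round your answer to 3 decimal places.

0.837

g(0.79) = 0.07185, g(0.85) = -0.02002
t2 = 0.85000 − (-0.02002)·(0.85000 − 0.79000) / (-0.02002 − 0.07185) = 0.85000 − (-0.00120)/(-0.09186) = 0.83693
g(0.83693) = 0.00021
t3 = 0.83693 − 0.00021·(0.83693 − 0.85000) / (0.00021 − (-0.02002)) = 0.83693 − (0.00000)/(0.02022) = 0.83706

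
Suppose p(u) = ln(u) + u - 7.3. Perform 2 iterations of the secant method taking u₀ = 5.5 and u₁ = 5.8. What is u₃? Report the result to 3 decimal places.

5.581

p(5.5) = -0.09525, p(5.8) = 0.25786
u₂ = 5.80000 − 0.25786·(5.80000 − 5.50000) / (0.25786 − (-0.09525)) = 5.80000 − (0.07736)/(0.35311) = 5.58093
p(5.58093) = 0.00028
u₃ = 5.58093 − 0.00028·(5.58093 − 5.80000) / (0.00028 − 0.25786) = 5.58093 − (-0.00006)/(-0.25758) = 5.58069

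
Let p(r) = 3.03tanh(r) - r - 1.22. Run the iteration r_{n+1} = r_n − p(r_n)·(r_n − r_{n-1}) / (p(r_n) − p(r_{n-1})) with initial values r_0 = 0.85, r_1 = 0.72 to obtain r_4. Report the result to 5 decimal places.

p(0.85) = 0.0239405, p(0.72) = -0.0707648
r_2 = 0.7200000 − (-0.0707648)·(0.7200000 − 0.8500000) / (-0.0707648 − 0.0239405) = 0.7200000 − (0.0091994)/(-0.0947053) = 0.8171374
p(0.8171374) = 0.0035943
r_3 = 0.8171374 − 0.0035943·(0.8171374 − 0.7200000) / (0.0035943 − (-0.0707648)) = 0.8171374 − (0.0003491)/(0.0743591) = 0.8124421
p(0.8124421) = 0.0004917
r_4 = 0.8124421 − 0.0004917·(0.8124421 − 0.8171374) / (0.0004917 − 0.0035943) = 0.8124421 − (-0.0000023)/(-0.0031026) = 0.8116980

0.81170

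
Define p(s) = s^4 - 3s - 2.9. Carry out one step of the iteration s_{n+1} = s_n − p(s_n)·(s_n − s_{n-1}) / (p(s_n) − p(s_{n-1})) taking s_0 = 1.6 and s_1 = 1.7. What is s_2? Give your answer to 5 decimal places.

1.67650

p(1.6) = -1.1464000, p(1.7) = 0.3521000
s_2 = 1.7000000 − 0.3521000·(1.7000000 − 1.6000000) / (0.3521000 − (-1.1464000)) = 1.7000000 − (0.0352100)/(1.4985000) = 1.6765032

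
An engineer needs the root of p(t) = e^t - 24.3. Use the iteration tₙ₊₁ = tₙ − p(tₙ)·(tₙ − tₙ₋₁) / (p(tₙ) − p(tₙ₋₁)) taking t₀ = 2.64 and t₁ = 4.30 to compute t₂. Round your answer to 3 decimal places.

2.926

p(2.64) = -10.28680, p(4.30) = 49.39979
t₂ = 4.30000 − 49.39979·(4.30000 − 2.64000) / (49.39979 − (-10.28680)) = 4.30000 − (82.00366)/(59.68659) = 2.92610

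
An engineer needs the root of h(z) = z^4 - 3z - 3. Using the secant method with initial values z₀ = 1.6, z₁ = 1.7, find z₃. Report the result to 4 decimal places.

1.6846

h(1.6) = -1.246400, h(1.7) = 0.252100
z₂ = 1.700000 − 0.252100·(1.700000 − 1.600000) / (0.252100 − (-1.246400)) = 1.700000 − (0.025210)/(1.498500) = 1.683177
h(1.683177) = -0.023169
z₃ = 1.683177 − (-0.023169)·(1.683177 − 1.700000) / (-0.023169 − 0.252100) = 1.683177 − (0.000390)/(-0.275269) = 1.684593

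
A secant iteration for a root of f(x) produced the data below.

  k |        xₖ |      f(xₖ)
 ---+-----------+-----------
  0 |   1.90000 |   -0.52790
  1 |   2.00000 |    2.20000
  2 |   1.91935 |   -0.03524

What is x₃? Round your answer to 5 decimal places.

1.92062

x₃ = 1.91935 − (-0.03524)·(1.91935 − 2.00000) / (-0.03524 − 2.20000)
   = 1.91935 − (0.0028421)/(-2.2352400) = 1.9206215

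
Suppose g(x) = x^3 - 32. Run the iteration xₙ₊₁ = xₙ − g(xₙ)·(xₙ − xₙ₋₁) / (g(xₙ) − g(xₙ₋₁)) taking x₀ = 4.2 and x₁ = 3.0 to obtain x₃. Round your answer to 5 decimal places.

g(4.2) = 42.0880000, g(3.0) = -5.0000000
x₂ = 3.0000000 − (-5.0000000)·(3.0000000 − 4.2000000) / (-5.0000000 − 42.0880000) = 3.0000000 − (6.0000000)/(-47.0880000) = 3.1274210
g(3.1274210) = -1.4114392
x₃ = 3.1274210 − (-1.4114392)·(3.1274210 − 3.0000000) / (-1.4114392 − (-5.0000000)) = 3.1274210 − (-0.1798470)/(3.5885608) = 3.1775377

3.17754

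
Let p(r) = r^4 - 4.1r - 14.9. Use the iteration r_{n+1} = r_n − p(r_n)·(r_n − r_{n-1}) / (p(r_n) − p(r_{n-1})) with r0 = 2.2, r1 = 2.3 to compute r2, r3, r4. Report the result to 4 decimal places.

p(2.2) = -0.494400, p(2.3) = 3.654100
r2 = 2.300000 − 3.654100·(2.300000 − 2.200000) / (3.654100 − (-0.494400)) = 2.300000 − (0.365410)/(4.148500) = 2.211918
p(2.211918) = -0.031530
r3 = 2.211918 − (-0.031530)·(2.211918 − 2.300000) / (-0.031530 − 3.654100) = 2.211918 − (0.002777)/(-3.685630) = 2.212671
p(2.212671) = -0.001984
r4 = 2.212671 − (-0.001984)·(2.212671 − 2.211918) / (-0.001984 − (-0.031530)) = 2.212671 − (-0.000001)/(0.029546) = 2.212722

2.2119, 2.2127, 2.2127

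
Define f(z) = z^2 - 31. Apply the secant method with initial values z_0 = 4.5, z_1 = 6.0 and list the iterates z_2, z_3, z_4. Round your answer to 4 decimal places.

5.5238, 5.5661, 5.5678

f(4.5) = -10.750000, f(6.0) = 5.000000
z_2 = 6.000000 − 5.000000·(6.000000 − 4.500000) / (5.000000 − (-10.750000)) = 6.000000 − (7.500000)/(15.750000) = 5.523810
f(5.523810) = -0.487528
z_3 = 5.523810 − (-0.487528)·(5.523810 − 6.000000) / (-0.487528 − 5.000000) = 5.523810 − (0.232156)/(-5.487528) = 5.566116
f(5.566116) = -0.018356
z_4 = 5.566116 − (-0.018356)·(5.566116 − 5.523810) / (-0.018356 − (-0.487528)) = 5.566116 − (-0.000777)/(0.469172) = 5.567771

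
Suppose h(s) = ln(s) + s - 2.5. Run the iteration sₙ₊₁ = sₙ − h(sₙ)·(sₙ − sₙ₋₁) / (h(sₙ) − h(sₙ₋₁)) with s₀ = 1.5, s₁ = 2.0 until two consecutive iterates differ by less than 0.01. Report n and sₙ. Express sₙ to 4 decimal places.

n = 3, sₙ = 1.8726

h(1.5) = -0.594535, h(2.0) = 0.193147
s₂ = 2.000000 − 0.193147·(0.500000)/(0.787682) = 1.877395;  |Δ| = 0.122605
h(1.877395) = 0.007281
s₃ = 1.877395 − 0.007281·(-0.122605)/(-0.185867) = 1.872593;  |Δ| = 0.004803
|s₃ − s₂| = 0.004803 < 0.01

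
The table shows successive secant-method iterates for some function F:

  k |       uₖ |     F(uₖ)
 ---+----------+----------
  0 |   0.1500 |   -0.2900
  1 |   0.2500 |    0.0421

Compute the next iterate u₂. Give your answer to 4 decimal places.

0.2373

u₂ = 0.2500 − 0.0421·(0.2500 − 0.1500) / (0.0421 − (-0.2900))
   = 0.2500 − (0.004210)/(0.332100) = 0.237323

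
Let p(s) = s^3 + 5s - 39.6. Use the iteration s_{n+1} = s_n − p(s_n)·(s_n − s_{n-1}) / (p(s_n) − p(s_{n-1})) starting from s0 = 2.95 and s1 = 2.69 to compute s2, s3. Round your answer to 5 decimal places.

p(2.95) = 0.8223750, p(2.69) = -6.6848910
s2 = 2.6900000 − (-6.6848910)·(2.6900000 − 2.9500000) / (-6.6848910 − 0.8223750) = 2.6900000 − (1.7380717)/(-7.5072660) = 2.9215186
p(2.9215186) = -0.0564544
s3 = 2.9215186 − (-0.0564544)·(2.9215186 − 2.6900000) / (-0.0564544 − (-6.6848910)) = 2.9215186 − (-0.0130703)/(6.6284366) = 2.9234904

2.92152, 2.92349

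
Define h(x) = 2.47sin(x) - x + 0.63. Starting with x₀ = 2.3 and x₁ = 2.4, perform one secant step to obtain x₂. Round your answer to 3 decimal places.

h(2.3) = 0.17189, h(2.4) = -0.10161
x₂ = 2.40000 − (-0.10161)·(2.40000 − 2.30000) / (-0.10161 − 0.17189) = 2.40000 − (-0.01016)/(-0.27350) = 2.36285

2.363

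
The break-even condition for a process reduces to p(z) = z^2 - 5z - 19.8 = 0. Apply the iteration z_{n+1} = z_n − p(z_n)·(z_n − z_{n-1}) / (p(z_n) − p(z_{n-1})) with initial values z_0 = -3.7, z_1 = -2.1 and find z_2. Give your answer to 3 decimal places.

p(-3.7) = 12.39000, p(-2.1) = -4.89000
z_2 = -2.10000 − (-4.89000)·(-2.10000 − (-3.70000)) / (-4.89000 − 12.39000) = -2.10000 − (-7.82400)/(-17.28000) = -2.55278

-2.553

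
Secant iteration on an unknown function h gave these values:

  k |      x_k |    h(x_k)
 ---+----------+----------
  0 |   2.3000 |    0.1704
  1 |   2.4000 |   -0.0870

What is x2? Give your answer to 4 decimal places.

2.3662

x2 = 2.4000 − (-0.0870)·(2.4000 − 2.3000) / (-0.0870 − 0.1704)
   = 2.4000 − (-0.008700)/(-0.257400) = 2.366200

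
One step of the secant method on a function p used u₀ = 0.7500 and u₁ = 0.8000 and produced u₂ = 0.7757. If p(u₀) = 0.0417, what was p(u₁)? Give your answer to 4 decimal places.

-0.0394

The secant line through (0.7500, 0.0417) and (0.8000, p(u₁)) crosses zero at u₂ = 0.7757.
So (0.7500, 0.0417), (0.8000, p(u₁)), (0.7757, 0) are collinear:
p(u₁) = 0.0417 · (0.8000 − 0.7757) / (0.7500 − 0.7757) = 0.0417 · (0.024300)/(-0.025700) = -0.039428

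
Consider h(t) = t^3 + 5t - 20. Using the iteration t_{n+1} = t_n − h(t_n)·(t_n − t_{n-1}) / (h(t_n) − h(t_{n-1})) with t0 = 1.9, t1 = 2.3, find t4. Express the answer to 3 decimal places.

h(1.9) = -3.64100, h(2.3) = 3.66700
t2 = 2.30000 − 3.66700·(2.30000 − 1.90000) / (3.66700 − (-3.64100)) = 2.30000 − (1.46680)/(7.30800) = 2.09929
h(2.09929) = -0.25197
t3 = 2.09929 − (-0.25197)·(2.09929 − 2.30000) / (-0.25197 − 3.66700) = 2.09929 − (0.05057)/(-3.91897) = 2.11219
h(2.11219) = -0.01578
t4 = 2.11219 − (-0.01578)·(2.11219 − 2.09929) / (-0.01578 − (-0.25197)) = 2.11219 − (-0.00020)/(0.23619) = 2.11306

2.113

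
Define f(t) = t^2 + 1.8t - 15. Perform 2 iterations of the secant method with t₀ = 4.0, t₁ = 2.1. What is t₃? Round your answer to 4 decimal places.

f(4.0) = 8.200000, f(2.1) = -6.810000
t₂ = 2.100000 − (-6.810000)·(2.100000 − 4.000000) / (-6.810000 − 8.200000) = 2.100000 − (12.939000)/(-15.010000) = 2.962025
f(2.962025) = -0.894760
t₃ = 2.962025 − (-0.894760)·(2.962025 − 2.100000) / (-0.894760 − (-6.810000)) = 2.962025 − (-0.771306)/(5.915240) = 3.092418

3.0924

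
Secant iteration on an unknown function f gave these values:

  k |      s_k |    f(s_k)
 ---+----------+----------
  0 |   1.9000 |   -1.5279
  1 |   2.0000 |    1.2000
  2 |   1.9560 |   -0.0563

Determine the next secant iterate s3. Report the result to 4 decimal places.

s3 = 1.9560 − (-0.0563)·(1.9560 − 2.0000) / (-0.0563 − 1.2000)
   = 1.9560 − (0.002477)/(-1.256300) = 1.957972

1.9580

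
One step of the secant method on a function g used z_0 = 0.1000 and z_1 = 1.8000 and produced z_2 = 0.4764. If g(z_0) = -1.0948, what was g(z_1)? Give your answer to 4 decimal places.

3.8498

The secant line through (0.1000, -1.0948) and (1.8000, g(z_1)) crosses zero at z_2 = 0.4764.
So (0.1000, -1.0948), (1.8000, g(z_1)), (0.4764, 0) are collinear:
g(z_1) = -1.0948 · (1.8000 − 0.4764) / (0.1000 − 0.4764) = -1.0948 · (1.323600)/(-0.376400) = 3.849833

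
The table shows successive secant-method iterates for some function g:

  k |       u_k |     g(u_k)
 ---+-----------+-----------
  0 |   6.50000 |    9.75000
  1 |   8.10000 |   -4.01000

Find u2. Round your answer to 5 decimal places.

7.63372

u2 = 8.10000 − (-4.01000)·(8.10000 − 6.50000) / (-4.01000 − 9.75000)
   = 8.10000 − (-6.4160000)/(-13.7600000) = 7.6337209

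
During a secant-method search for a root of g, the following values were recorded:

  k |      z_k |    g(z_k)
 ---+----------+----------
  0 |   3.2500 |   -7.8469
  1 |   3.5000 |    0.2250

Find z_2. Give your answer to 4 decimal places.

z_2 = 3.5000 − 0.2250·(3.5000 − 3.2500) / (0.2250 − (-7.8469))
   = 3.5000 − (0.056250)/(8.071900) = 3.493031

3.4930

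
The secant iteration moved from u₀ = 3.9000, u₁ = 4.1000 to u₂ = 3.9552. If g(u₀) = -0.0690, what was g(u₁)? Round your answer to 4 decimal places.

0.1810

The secant line through (3.9000, -0.0690) and (4.1000, g(u₁)) crosses zero at u₂ = 3.9552.
So (3.9000, -0.0690), (4.1000, g(u₁)), (3.9552, 0) are collinear:
g(u₁) = -0.0690 · (4.1000 − 3.9552) / (3.9000 − 3.9552) = -0.0690 · (0.144800)/(-0.055200) = 0.181000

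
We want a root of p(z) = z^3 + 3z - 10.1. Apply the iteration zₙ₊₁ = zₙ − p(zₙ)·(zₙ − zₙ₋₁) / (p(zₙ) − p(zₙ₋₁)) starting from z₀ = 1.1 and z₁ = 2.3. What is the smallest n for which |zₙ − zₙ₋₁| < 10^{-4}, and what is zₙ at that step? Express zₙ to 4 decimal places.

n = 6, zₙ = 1.7074

p(1.1) = -5.469000, p(2.3) = 8.967000
z₂ = 2.300000 − 8.967000·(1.200000)/(14.436000) = 1.554613;  |Δ| = 0.745387
p(1.554613) = -1.678934
z₃ = 1.554613 − (-1.678934)·(-0.745387)/(-10.645934) = 1.672166;  |Δ| = 0.117552
p(1.672166) = -0.407895
z₄ = 1.672166 − (-0.407895)·(0.117552)/(1.271039) = 1.709890;  |Δ| = 0.037724
p(1.709890) = 0.028918
z₅ = 1.709890 − 0.028918·(0.037724)/(0.436813) = 1.707393;  |Δ| = 0.002497
p(1.707393) = -0.000448
z₆ = 1.707393 − (-0.000448)·(-0.002497)/(-0.029365) = 1.707431;  |Δ| = 0.000038
|z₆ − z₅| = 0.000038 < 10^{-4}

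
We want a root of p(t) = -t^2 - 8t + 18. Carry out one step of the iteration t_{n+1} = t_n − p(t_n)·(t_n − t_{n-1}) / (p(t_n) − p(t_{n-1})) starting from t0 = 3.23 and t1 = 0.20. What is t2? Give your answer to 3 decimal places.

p(3.23) = -18.27290, p(0.20) = 16.36000
t2 = 0.20000 − 16.36000·(0.20000 − 3.23000) / (16.36000 − (-18.27290)) = 0.20000 − (-49.57080)/(34.63290) = 1.63132

1.631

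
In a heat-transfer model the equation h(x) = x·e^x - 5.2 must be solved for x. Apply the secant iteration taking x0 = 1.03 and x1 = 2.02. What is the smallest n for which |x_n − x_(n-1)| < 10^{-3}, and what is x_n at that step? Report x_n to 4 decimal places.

n = 6, x_n = 1.3492

h(1.03) = -2.314902, h(2.02) = 10.027416
x2 = 2.020000 − 10.027416·(0.990000)/(12.342319) = 1.215683;  |Δ| = 0.804317
h(1.215683) = -1.099995
x3 = 1.215683 − (-1.099995)·(-0.804317)/(-11.127411) = 1.295193;  |Δ| = 0.079510
h(1.295193) = -0.470343
x4 = 1.295193 − (-0.470343)·(0.079510)/(0.629652) = 1.354586;  |Δ| = 0.059393
h(1.354586) = 0.049236
x5 = 1.354586 − 0.049236·(0.059393)/(0.519579) = 1.348958;  |Δ| = 0.005628
h(1.348958) = -0.001913
x6 = 1.348958 − (-0.001913)·(-0.005628)/(-0.051149) = 1.349169;  |Δ| = 0.000210
|x6 − x5| = 0.000210 < 10^{-3}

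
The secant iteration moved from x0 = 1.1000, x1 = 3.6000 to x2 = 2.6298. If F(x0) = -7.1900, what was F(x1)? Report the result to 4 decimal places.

The secant line through (1.1000, -7.1900) and (3.6000, F(x1)) crosses zero at x2 = 2.6298.
So (1.1000, -7.1900), (3.6000, F(x1)), (2.6298, 0) are collinear:
F(x1) = -7.1900 · (3.6000 − 2.6298) / (1.1000 − 2.6298) = -7.1900 · (0.970200)/(-1.529800) = 4.559902

4.5599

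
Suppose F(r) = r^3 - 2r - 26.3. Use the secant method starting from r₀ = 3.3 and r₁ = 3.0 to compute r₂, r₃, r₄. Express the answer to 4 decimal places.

3.1907, 3.1981, 3.1976

F(3.3) = 3.037000, F(3.0) = -5.300000
r₂ = 3.000000 − (-5.300000)·(3.000000 − 3.300000) / (-5.300000 − 3.037000) = 3.000000 − (1.590000)/(-8.337000) = 3.190716
F(3.190716) = -0.197807
r₃ = 3.190716 − (-0.197807)·(3.190716 − 3.000000) / (-0.197807 − (-5.300000)) = 3.190716 − (-0.037725)/(5.102193) = 3.198110
F(3.198110) = 0.013753
r₄ = 3.198110 − 0.013753·(3.198110 − 3.190716) / (0.013753 − (-0.197807)) = 3.198110 − (0.000102)/(0.211560) = 3.197629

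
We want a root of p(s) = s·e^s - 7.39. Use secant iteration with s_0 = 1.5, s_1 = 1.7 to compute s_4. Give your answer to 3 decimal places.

p(1.5) = -0.66747, p(1.7) = 1.91571
s_2 = 1.70000 − 1.91571·(1.70000 − 1.50000) / (1.91571 − (-0.66747)) = 1.70000 − (0.38314)/(2.58318) = 1.55168
p(1.55168) = -0.06704
s_3 = 1.55168 − (-0.06704)·(1.55168 − 1.70000) / (-0.06704 − 1.91571) = 1.55168 − (0.00994)/(-1.98275) = 1.55669
p(1.55669) = -0.00644
s_4 = 1.55669 − (-0.00644)·(1.55669 − 1.55168) / (-0.00644 − (-0.06704)) = 1.55669 − (-0.00003)/(0.06060) = 1.55723

1.557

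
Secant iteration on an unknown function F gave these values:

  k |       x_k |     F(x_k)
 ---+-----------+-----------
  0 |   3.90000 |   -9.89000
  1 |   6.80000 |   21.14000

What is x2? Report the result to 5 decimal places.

x2 = 6.80000 − 21.14000·(6.80000 − 3.90000) / (21.14000 − (-9.89000))
   = 6.80000 − (61.3060000)/(31.0300000) = 4.8242991

4.82430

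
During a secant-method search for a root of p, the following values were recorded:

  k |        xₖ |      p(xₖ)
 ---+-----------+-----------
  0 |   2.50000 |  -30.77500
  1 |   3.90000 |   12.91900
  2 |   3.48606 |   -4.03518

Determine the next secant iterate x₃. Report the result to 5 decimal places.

x₃ = 3.48606 − (-4.03518)·(3.48606 − 3.90000) / (-4.03518 − 12.91900)
   = 3.48606 − (1.6703224)/(-16.9541800) = 3.5845798

3.58458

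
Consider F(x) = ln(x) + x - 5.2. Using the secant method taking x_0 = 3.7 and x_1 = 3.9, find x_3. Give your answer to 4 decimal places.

3.8515

F(3.7) = -0.191667, F(3.9) = 0.060977
x_2 = 3.900000 − 0.060977·(3.900000 − 3.700000) / (0.060977 − (-0.191667)) = 3.900000 − (0.012195)/(0.252644) = 3.851729
F(3.851729) = 0.000251
x_3 = 3.851729 − 0.000251·(3.851729 − 3.900000) / (0.000251 − 0.060977) = 3.851729 − (-0.000012)/(-0.060725) = 3.851529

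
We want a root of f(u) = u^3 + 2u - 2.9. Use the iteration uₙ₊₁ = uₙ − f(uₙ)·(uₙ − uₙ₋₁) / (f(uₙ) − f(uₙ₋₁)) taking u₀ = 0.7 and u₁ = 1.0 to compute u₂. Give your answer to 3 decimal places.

0.976

f(0.7) = -1.15700, f(1.0) = 0.10000
u₂ = 1.00000 − 0.10000·(1.00000 − 0.70000) / (0.10000 − (-1.15700)) = 1.00000 − (0.03000)/(1.25700) = 0.97613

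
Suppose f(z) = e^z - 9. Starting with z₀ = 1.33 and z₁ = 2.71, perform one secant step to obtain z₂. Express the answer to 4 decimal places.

1.9703

f(1.33) = -5.218957, f(2.71) = 6.029276
z₂ = 2.710000 − 6.029276·(2.710000 − 1.330000) / (6.029276 − (-5.218957)) = 2.710000 − (8.320400)/(11.248232) = 1.970293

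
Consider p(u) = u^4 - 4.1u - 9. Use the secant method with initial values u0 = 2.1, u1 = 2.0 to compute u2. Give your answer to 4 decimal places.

2.0395

p(2.1) = 1.838100, p(2.0) = -1.200000
u2 = 2.000000 − (-1.200000)·(2.000000 − 2.100000) / (-1.200000 − 1.838100) = 2.000000 − (0.120000)/(-3.038100) = 2.039498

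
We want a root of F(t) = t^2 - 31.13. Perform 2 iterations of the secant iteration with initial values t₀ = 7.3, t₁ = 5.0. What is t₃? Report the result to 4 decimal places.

5.5839

F(7.3) = 22.160000, F(5.0) = -6.130000
t₂ = 5.000000 − (-6.130000)·(5.000000 − 7.300000) / (-6.130000 − 22.160000) = 5.000000 − (14.099000)/(-28.290000) = 5.498374
F(5.498374) = -0.897884
t₃ = 5.498374 − (-0.897884)·(5.498374 − 5.000000) / (-0.897884 − (-6.130000)) = 5.498374 − (-0.447482)/(5.232116) = 5.583900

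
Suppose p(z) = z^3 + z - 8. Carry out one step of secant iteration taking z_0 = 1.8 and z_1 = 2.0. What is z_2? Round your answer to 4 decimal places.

1.8311

p(1.8) = -0.368000, p(2.0) = 2.000000
z_2 = 2.000000 − 2.000000·(2.000000 − 1.800000) / (2.000000 − (-0.368000)) = 2.000000 − (0.400000)/(2.368000) = 1.831081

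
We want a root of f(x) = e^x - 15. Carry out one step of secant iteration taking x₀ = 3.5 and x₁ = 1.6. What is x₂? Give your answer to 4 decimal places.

2.2778

f(3.5) = 18.115452, f(1.6) = -10.046968
x₂ = 1.600000 − (-10.046968)·(1.600000 − 3.500000) / (-10.046968 − 18.115452) = 1.600000 − (19.089238)/(-28.162420) = 2.277827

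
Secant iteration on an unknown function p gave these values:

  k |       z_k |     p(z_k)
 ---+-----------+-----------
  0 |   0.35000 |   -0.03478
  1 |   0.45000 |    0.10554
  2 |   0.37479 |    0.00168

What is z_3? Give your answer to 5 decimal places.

0.37357

z_3 = 0.37479 − 0.00168·(0.37479 − 0.45000) / (0.00168 − 0.10554)
   = 0.37479 − (-0.0001264)/(-0.1038600) = 0.3735734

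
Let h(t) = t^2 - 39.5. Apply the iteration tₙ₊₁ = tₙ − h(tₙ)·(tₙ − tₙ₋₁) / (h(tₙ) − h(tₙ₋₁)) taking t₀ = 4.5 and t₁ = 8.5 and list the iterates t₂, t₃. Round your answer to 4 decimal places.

h(4.5) = -19.250000, h(8.5) = 32.750000
t₂ = 8.500000 − 32.750000·(8.500000 − 4.500000) / (32.750000 − (-19.250000)) = 8.500000 − (131.000000)/(52.000000) = 5.980769
h(5.980769) = -3.730399
t₃ = 5.980769 − (-3.730399)·(5.980769 − 8.500000) / (-3.730399 − 32.750000) = 5.980769 − (9.397737)/(-36.480399) = 6.238380

5.9808, 6.2384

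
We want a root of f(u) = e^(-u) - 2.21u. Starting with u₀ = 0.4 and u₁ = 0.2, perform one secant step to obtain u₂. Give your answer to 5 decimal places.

f(0.4) = -0.2136800, f(0.2) = 0.3767308
u₂ = 0.2000000 − 0.3767308·(0.2000000 − 0.4000000) / (0.3767308 − (-0.2136800)) = 0.2000000 − (-0.0753462)/(0.5904107) = 0.3276165

0.32762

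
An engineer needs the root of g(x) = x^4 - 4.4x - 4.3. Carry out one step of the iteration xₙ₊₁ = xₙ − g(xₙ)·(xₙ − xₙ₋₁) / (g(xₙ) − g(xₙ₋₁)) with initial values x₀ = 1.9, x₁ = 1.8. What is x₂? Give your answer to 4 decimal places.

1.8822

g(1.9) = 0.372100, g(1.8) = -1.722400
x₂ = 1.800000 − (-1.722400)·(1.800000 − 1.900000) / (-1.722400 − 0.372100) = 1.800000 − (0.172240)/(-2.094500) = 1.882234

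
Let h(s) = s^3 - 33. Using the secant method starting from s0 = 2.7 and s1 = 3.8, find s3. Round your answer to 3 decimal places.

h(2.7) = -13.31700, h(3.8) = 21.87200
s2 = 3.80000 − 21.87200·(3.80000 − 2.70000) / (21.87200 − (-13.31700)) = 3.80000 − (24.05920)/(35.18900) = 3.11629
h(3.11629) = -2.73699
s3 = 3.11629 − (-2.73699)·(3.11629 − 3.80000) / (-2.73699 − 21.87200) = 3.11629 − (1.87132)/(-24.60899) = 3.19233

3.192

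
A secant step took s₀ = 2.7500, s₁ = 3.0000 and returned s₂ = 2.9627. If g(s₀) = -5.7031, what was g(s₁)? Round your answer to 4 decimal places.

1.0001

The secant line through (2.7500, -5.7031) and (3.0000, g(s₁)) crosses zero at s₂ = 2.9627.
So (2.7500, -5.7031), (3.0000, g(s₁)), (2.9627, 0) are collinear:
g(s₁) = -5.7031 · (3.0000 − 2.9627) / (2.7500 − 2.9627) = -5.7031 · (0.037300)/(-0.212700) = 1.000120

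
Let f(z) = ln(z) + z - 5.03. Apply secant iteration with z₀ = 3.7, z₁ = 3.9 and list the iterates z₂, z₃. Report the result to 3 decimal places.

f(3.7) = -0.02167, f(3.9) = 0.23098
z₂ = 3.90000 − 0.23098·(3.90000 − 3.70000) / (0.23098 − (-0.02167)) = 3.90000 − (0.04620)/(0.25264) = 3.71715
f(3.71715) = 0.00011
z₃ = 3.71715 − 0.00011·(3.71715 − 3.90000) / (0.00011 − 0.23098) = 3.71715 − (-0.00002)/(-0.23087) = 3.71707

3.717, 3.717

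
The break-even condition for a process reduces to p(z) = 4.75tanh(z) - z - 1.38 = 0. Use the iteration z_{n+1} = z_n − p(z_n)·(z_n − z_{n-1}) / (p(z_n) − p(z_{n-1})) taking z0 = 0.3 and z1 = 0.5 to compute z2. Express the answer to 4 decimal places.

p(0.3) = -0.296265, p(0.5) = 0.315056
z2 = 0.500000 − 0.315056·(0.500000 − 0.300000) / (0.315056 − (-0.296265)) = 0.500000 − (0.063011)/(0.611322) = 0.396926

0.3969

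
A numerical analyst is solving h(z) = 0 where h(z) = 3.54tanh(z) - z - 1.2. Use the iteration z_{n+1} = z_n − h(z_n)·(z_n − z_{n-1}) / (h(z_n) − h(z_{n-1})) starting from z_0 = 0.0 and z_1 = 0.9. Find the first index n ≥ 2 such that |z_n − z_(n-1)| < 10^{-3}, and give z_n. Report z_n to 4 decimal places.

h(0.0) = -1.200000, h(0.9) = 0.435694
z_2 = 0.900000 − 0.435694·(0.900000)/(1.635694) = 0.660270;  |Δ| = 0.239730
h(0.660270) = 0.187772
z_3 = 0.660270 − 0.187772·(-0.239730)/(-0.247922) = 0.478702;  |Δ| = 0.181568
h(0.478702) = -0.102682
z_4 = 0.478702 − (-0.102682)·(-0.181568)/(-0.290454) = 0.542890;  |Δ| = 0.064188
h(0.542890) = 0.010021
z_5 = 0.542890 − 0.010021·(0.064188)/(0.112702) = 0.537183;  |Δ| = 0.005707
h(0.537183) = 0.000435
z_6 = 0.537183 − 0.000435·(-0.005707)/(-0.009585) = 0.536924;  |Δ| = 0.000259
|z_6 − z_5| = 0.000259 < 10^{-3}

n = 6, z_n = 0.5369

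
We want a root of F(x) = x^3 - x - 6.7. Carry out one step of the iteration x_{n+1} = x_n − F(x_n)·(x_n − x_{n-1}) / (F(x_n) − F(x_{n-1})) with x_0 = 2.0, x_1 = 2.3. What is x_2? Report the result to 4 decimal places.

F(2.0) = -0.700000, F(2.3) = 3.167000
x_2 = 2.300000 − 3.167000·(2.300000 − 2.000000) / (3.167000 − (-0.700000)) = 2.300000 − (0.950100)/(3.867000) = 2.054306

2.0543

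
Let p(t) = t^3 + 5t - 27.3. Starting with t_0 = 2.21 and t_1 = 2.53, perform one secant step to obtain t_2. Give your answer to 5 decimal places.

2.45941

p(2.21) = -5.4561390, p(2.53) = 1.5442770
t_2 = 2.5300000 − 1.5442770·(2.5300000 − 2.2100000) / (1.5442770 − (-5.4561390)) = 2.5300000 − (0.4941686)/(7.0004160) = 2.4594087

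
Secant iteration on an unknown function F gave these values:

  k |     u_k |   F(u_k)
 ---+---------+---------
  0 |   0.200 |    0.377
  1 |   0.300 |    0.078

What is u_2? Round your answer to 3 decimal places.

0.326

u_2 = 0.300 − 0.078·(0.300 − 0.200) / (0.078 − 0.377)
   = 0.300 − (0.00780)/(-0.29900) = 0.32609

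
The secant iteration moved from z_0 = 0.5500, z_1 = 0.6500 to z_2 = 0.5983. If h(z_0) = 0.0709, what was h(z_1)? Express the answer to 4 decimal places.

The secant line through (0.5500, 0.0709) and (0.6500, h(z_1)) crosses zero at z_2 = 0.5983.
So (0.5500, 0.0709), (0.6500, h(z_1)), (0.5983, 0) are collinear:
h(z_1) = 0.0709 · (0.6500 − 0.5983) / (0.5500 − 0.5983) = 0.0709 · (0.051700)/(-0.048300) = -0.075891

-0.0759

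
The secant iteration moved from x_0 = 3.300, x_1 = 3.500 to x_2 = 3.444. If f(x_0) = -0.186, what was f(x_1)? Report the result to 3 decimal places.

0.072

The secant line through (3.300, -0.186) and (3.500, f(x_1)) crosses zero at x_2 = 3.444.
So (3.300, -0.186), (3.500, f(x_1)), (3.444, 0) are collinear:
f(x_1) = -0.186 · (3.500 − 3.444) / (3.300 − 3.444) = -0.186 · (0.05600)/(-0.14400) = 0.07233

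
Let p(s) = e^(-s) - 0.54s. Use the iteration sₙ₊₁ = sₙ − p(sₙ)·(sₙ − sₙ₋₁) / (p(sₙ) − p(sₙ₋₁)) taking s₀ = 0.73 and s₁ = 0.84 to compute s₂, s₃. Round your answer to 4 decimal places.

0.8180, 0.8176

p(0.73) = 0.087709, p(0.84) = -0.021889
s₂ = 0.840000 − (-0.021889)·(0.840000 − 0.730000) / (-0.021889 − 0.087709) = 0.840000 − (-0.002408)/(-0.109598) = 0.818030
p(0.818030) = -0.000436
s₃ = 0.818030 − (-0.000436)·(0.818030 − 0.840000) / (-0.000436 − (-0.021889)) = 0.818030 − (0.000010)/(0.021453) = 0.817583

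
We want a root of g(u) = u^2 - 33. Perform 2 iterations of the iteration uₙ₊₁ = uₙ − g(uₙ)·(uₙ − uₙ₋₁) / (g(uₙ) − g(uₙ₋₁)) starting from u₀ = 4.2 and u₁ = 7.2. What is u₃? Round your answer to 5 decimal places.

g(4.2) = -15.3600000, g(7.2) = 18.8400000
u₂ = 7.2000000 − 18.8400000·(7.2000000 − 4.2000000) / (18.8400000 − (-15.3600000)) = 7.2000000 − (56.5200000)/(34.2000000) = 5.5473684
g(5.5473684) = -2.2267036
u₃ = 5.5473684 − (-2.2267036)·(5.5473684 − 7.2000000) / (-2.2267036 − 18.8400000) = 5.5473684 − (3.6799207)/(-21.0667036) = 5.7220479

5.72205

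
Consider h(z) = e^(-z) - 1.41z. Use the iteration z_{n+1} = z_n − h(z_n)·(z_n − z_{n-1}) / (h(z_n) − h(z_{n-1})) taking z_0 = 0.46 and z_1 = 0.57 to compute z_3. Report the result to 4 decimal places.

0.4515

h(0.46) = -0.017316, h(0.57) = -0.238175
z_2 = 0.570000 − (-0.238175)·(0.570000 − 0.460000) / (-0.238175 − (-0.017316)) = 0.570000 − (-0.026199)/(-0.220858) = 0.451375
h(0.451375) = 0.000312
z_3 = 0.451375 − 0.000312·(0.451375 − 0.570000) / (0.000312 − (-0.238175)) = 0.451375 − (-0.000037)/(0.238487) = 0.451531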